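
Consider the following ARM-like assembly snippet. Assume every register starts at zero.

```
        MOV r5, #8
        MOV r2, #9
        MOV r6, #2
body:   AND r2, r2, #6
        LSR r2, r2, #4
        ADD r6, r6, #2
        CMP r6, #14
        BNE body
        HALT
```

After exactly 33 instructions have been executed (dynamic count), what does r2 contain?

0

r5=8
r2=9
r6=2
r2=9&6=0
r2=0>>4=0
r6=2+2=4
CMP r6, #14  (cmp 4,14)
BNE body: taken
r2=0&6=0
r2=0>>4=0
r6=4+2=6
CMP r6, #14  (cmp 6,14)
BNE body: taken
r2=0&6=0
r2=0>>4=0
r6=6+2=8
CMP r6, #14  (cmp 8,14)
BNE body: taken
r2=0&6=0
r2=0>>4=0
r6=8+2=10
CMP r6, #14  (cmp 10,14)
BNE body: taken
r2=0&6=0
r2=0>>4=0
r6=10+2=12
CMP r6, #14  (cmp 12,14)
BNE body: taken
r2=0&6=0
r2=0>>4=0
r6=12+2=14
CMP r6, #14  (cmp 14,14)
BNE body: not taken
After step 33: r2 = 0.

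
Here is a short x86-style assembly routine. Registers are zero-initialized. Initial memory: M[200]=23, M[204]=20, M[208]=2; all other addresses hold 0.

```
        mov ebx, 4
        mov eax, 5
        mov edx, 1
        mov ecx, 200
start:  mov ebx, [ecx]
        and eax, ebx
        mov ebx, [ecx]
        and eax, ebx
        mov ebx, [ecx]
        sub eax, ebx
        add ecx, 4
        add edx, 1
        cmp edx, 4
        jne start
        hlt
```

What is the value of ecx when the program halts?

212

ebx=4
eax=5
edx=1
ecx=200
ebx=M[200]=23
eax=5&23=5
ebx=M[200]=23
eax=5&23=5
ebx=M[200]=23
eax=5-23=-18
ecx=200+4=204
edx=1+1=2
cmp edx, 4  (cmp 2,4)
jne start: taken
ebx=M[204]=20
eax=(-18)&20=4
ebx=M[204]=20
eax=4&20=4
ebx=M[204]=20
eax=4-20=-16
ecx=204+4=208
edx=2+1=3
cmp edx, 4  (cmp 3,4)
jne start: taken
ebx=M[208]=2
eax=(-16)&2=0
ebx=M[208]=2
eax=0&2=0
ebx=M[208]=2
eax=0-2=-2
ecx=208+4=212
edx=3+1=4
cmp edx, 4  (cmp 4,4)
jne start: not taken
halt.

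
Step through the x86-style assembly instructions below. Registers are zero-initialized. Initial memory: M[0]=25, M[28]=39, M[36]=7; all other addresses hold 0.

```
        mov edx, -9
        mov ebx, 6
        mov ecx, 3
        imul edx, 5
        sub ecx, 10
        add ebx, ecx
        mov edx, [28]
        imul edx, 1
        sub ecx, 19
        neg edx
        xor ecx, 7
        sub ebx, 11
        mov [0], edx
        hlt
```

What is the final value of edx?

-39

mov edx, -9 → edx=-9
mov ebx, 6 → ebx=6
mov ecx, 3 → ecx=3
imul edx, 5 → edx=(-9)*5=-45
sub ecx, 10 → ecx=3-10=-7
add ebx, ecx → ebx=6+(-7)=-1
mov edx, [28] → edx=M[28]=39
imul edx, 1 → edx=39*1=39
sub ecx, 19 → ecx=(-7)-19=-26
neg edx → edx=-(39)=-39
xor ecx, 7 → ecx=(-26)^7=-31
sub ebx, 11 → ebx=(-1)-11=-12
mov [0], edx → M[0]=-39
halt.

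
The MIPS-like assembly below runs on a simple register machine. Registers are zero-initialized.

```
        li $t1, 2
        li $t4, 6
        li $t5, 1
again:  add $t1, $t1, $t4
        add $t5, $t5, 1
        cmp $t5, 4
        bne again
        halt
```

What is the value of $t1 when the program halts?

20

after li $t1, 2: $t1=2
after li $t4, 6: $t4=6
after li $t5, 1: $t5=1
after add $t1, $t1, $t4: $t1=2+6=8
after add $t5, $t5, 1: $t5=1+1=2
cmp $t5, 4  (cmp 2,4)
bne again: taken
after add $t1, $t1, $t4: $t1=8+6=14
after add $t5, $t5, 1: $t5=2+1=3
cmp $t5, 4  (cmp 3,4)
bne again: taken
after add $t1, $t1, $t4: $t1=14+6=20
after add $t5, $t5, 1: $t5=3+1=4
cmp $t5, 4  (cmp 4,4)
bne again: not taken
halt.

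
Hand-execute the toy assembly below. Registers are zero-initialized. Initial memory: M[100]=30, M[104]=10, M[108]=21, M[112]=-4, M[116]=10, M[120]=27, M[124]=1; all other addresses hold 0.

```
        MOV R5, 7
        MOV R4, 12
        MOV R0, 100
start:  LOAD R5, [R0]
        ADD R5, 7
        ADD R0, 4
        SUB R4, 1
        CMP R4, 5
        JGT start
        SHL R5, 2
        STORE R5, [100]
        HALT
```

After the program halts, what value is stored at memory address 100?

32

R5=7
R4=12
R0=100
R5=M[100]=30
R5=30+7=37
R0=100+4=104
R4=12-1=11
CMP R4, 5  (cmp 11,5)
JGT start: taken
R5=M[104]=10
R5=10+7=17
R0=104+4=108
R4=11-1=10
CMP R4, 5  (cmp 10,5)
JGT start: taken
R5=M[108]=21
R5=21+7=28
R0=108+4=112
R4=10-1=9
CMP R4, 5  (cmp 9,5)
JGT start: taken
R5=M[112]=-4
R5=(-4)+7=3
R0=112+4=116
R4=9-1=8
CMP R4, 5  (cmp 8,5)
JGT start: taken
R5=M[116]=10
R5=10+7=17
R0=116+4=120
R4=8-1=7
CMP R4, 5  (cmp 7,5)
JGT start: taken
R5=M[120]=27
R5=27+7=34
R0=120+4=124
R4=7-1=6
CMP R4, 5  (cmp 6,5)
JGT start: taken
R5=M[124]=1
R5=1+7=8
R0=124+4=128
R4=6-1=5
CMP R4, 5  (cmp 5,5)
JGT start: not taken
R5=8<<2=32
STORE R5, [100] → M[100]=32
halt.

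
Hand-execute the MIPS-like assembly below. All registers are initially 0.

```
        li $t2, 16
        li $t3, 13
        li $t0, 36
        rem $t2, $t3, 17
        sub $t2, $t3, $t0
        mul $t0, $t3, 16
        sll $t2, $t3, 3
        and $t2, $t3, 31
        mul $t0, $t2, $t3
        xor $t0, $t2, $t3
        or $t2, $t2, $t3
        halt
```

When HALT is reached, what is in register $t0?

after li $t2, 16: $t2=16
after li $t3, 13: $t3=13
after li $t0, 36: $t0=36
after rem $t2, $t3, 17: $t2=13%17=13
after sub $t2, $t3, $t0: $t2=13-36=-23
after mul $t0, $t3, 16: $t0=13*16=208
after sll $t2, $t3, 3: $t2=13<<3=104
after and $t2, $t3, 31: $t2=13&31=13
after mul $t0, $t2, $t3: $t0=13*13=169
after xor $t0, $t2, $t3: $t0=13^13=0
after or $t2, $t2, $t3: $t2=13|13=13
halt.

0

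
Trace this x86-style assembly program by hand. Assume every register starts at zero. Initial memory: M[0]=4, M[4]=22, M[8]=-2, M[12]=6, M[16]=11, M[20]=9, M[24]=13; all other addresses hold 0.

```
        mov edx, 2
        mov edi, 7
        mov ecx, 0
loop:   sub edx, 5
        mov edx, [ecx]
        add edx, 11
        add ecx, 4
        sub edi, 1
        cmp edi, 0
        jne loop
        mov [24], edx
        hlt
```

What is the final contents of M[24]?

24

edx=2
edi=7
ecx=0
edx=2-5=-3
edx=M[0]=4
edx=4+11=15
ecx=0+4=4
edi=7-1=6
cmp edi, 0  (cmp 6,0)
jne loop: taken
edx=15-5=10
edx=M[4]=22
edx=22+11=33
ecx=4+4=8
edi=6-1=5
cmp edi, 0  (cmp 5,0)
jne loop: taken
edx=33-5=28
edx=M[8]=-2
edx=(-2)+11=9
ecx=8+4=12
edi=5-1=4
cmp edi, 0  (cmp 4,0)
jne loop: taken
edx=9-5=4
edx=M[12]=6
edx=6+11=17
ecx=12+4=16
edi=4-1=3
cmp edi, 0  (cmp 3,0)
jne loop: taken
edx=17-5=12
edx=M[16]=11
edx=11+11=22
ecx=16+4=20
edi=3-1=2
cmp edi, 0  (cmp 2,0)
jne loop: taken
edx=22-5=17
edx=M[20]=9
edx=9+11=20
ecx=20+4=24
edi=2-1=1
cmp edi, 0  (cmp 1,0)
jne loop: taken
edx=20-5=15
edx=M[24]=13
edx=13+11=24
ecx=24+4=28
edi=1-1=0
cmp edi, 0  (cmp 0,0)
jne loop: not taken
mov [24], edx → M[24]=24
halt.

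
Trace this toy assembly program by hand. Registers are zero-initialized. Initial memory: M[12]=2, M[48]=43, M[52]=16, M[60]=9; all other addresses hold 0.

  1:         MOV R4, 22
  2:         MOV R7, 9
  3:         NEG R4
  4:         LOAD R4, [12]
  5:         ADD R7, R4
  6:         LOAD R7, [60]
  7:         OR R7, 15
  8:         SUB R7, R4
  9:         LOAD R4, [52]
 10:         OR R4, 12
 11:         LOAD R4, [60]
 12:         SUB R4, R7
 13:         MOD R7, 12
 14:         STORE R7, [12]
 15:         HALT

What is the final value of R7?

1

R4=22
R7=9
R4=-(22)=-22
R4=M[12]=2
R7=9+2=11
R7=M[60]=9
R7=9|15=15
R7=15-2=13
R4=M[52]=16
R4=16|12=28
R4=M[60]=9
R4=9-13=-4
R7=13%12=1
STORE R7, [12] → M[12]=1
halt.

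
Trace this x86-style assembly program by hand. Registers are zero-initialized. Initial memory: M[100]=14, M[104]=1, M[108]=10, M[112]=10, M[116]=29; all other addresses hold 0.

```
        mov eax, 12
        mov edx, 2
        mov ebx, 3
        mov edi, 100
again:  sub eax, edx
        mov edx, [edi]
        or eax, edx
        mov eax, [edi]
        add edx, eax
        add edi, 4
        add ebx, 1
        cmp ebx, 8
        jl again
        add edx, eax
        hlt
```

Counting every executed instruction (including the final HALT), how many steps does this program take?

eax=12
edx=2
ebx=3
edi=100
eax=12-2=10
edx=M[100]=14
eax=10|14=14
eax=M[100]=14
edx=14+14=28
edi=100+4=104
ebx=3+1=4
cmp ebx, 8  (cmp 4,8)
jl again: taken
eax=14-28=-14
edx=M[104]=1
eax=(-14)|1=-13
eax=M[104]=1
edx=1+1=2
edi=104+4=108
ebx=4+1=5
cmp ebx, 8  (cmp 5,8)
jl again: taken
eax=1-2=-1
edx=M[108]=10
eax=(-1)|10=-1
eax=M[108]=10
edx=10+10=20
edi=108+4=112
ebx=5+1=6
cmp ebx, 8  (cmp 6,8)
jl again: taken
eax=10-20=-10
edx=M[112]=10
eax=(-10)|10=-2
eax=M[112]=10
edx=10+10=20
edi=112+4=116
ebx=6+1=7
cmp ebx, 8  (cmp 7,8)
jl again: taken
eax=10-20=-10
edx=M[116]=29
eax=(-10)|29=-1
eax=M[116]=29
edx=29+29=58
edi=116+4=120
ebx=7+1=8
cmp ebx, 8  (cmp 8,8)
jl again: not taken
edx=58+29=87
halt.
Total executed instructions: 51.

51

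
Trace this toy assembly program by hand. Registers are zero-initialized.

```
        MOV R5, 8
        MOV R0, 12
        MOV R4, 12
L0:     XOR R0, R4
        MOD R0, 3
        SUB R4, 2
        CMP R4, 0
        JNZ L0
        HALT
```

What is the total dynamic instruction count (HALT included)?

34

R5=8
R0=12
R4=12
R0=12^12=0
R0=0%3=0
R4=12-2=10
CMP R4, 0  (cmp 10,0)
JNZ L0: taken
R0=0^10=10
R0=10%3=1
R4=10-2=8
CMP R4, 0  (cmp 8,0)
JNZ L0: taken
R0=1^8=9
R0=9%3=0
R4=8-2=6
CMP R4, 0  (cmp 6,0)
JNZ L0: taken
R0=0^6=6
R0=6%3=0
R4=6-2=4
CMP R4, 0  (cmp 4,0)
JNZ L0: taken
R0=0^4=4
R0=4%3=1
R4=4-2=2
CMP R4, 0  (cmp 2,0)
JNZ L0: taken
R0=1^2=3
R0=3%3=0
R4=2-2=0
CMP R4, 0  (cmp 0,0)
JNZ L0: not taken
halt.
Total executed instructions: 34.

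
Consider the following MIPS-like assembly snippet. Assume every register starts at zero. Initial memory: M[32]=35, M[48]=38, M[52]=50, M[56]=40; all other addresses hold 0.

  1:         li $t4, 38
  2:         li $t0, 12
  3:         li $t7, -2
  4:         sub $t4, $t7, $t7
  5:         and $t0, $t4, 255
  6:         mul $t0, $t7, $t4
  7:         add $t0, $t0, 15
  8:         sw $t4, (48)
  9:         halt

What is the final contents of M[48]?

0

li $t4, 38 → $t4=38
li $t0, 12 → $t0=12
li $t7, -2 → $t7=-2
sub $t4, $t7, $t7 → $t4=(-2)-(-2)=0
and $t0, $t4, 255 → $t0=0&255=0
mul $t0, $t7, $t4 → $t0=(-2)*0=0
add $t0, $t0, 15 → $t0=0+15=15
sw $t4, (48) → M[48]=0
halt.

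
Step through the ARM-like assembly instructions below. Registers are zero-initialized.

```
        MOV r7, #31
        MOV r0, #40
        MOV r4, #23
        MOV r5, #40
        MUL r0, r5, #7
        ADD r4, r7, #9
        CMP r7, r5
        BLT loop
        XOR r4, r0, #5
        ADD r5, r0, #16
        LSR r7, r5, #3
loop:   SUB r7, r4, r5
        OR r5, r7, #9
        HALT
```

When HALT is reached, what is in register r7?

0

after MOV r7, #31: r7=31
after MOV r0, #40: r0=40
after MOV r4, #23: r4=23
after MOV r5, #40: r5=40
after MUL r0, r5, #7: r0=40*7=280
after ADD r4, r7, #9: r4=31+9=40
CMP r7, r5  (cmp 31,40)
BLT loop: taken
after SUB r7, r4, r5: r7=40-40=0
after OR r5, r7, #9: r5=0|9=9
halt.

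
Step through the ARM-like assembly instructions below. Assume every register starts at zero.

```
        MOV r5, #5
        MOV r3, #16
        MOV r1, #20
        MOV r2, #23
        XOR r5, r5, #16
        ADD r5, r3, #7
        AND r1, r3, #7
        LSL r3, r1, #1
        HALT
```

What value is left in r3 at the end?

MOV r5, #5 → r5=5
MOV r3, #16 → r3=16
MOV r1, #20 → r1=20
MOV r2, #23 → r2=23
XOR r5, r5, #16 → r5=5^16=21
ADD r5, r3, #7 → r5=16+7=23
AND r1, r3, #7 → r1=16&7=0
LSL r3, r1, #1 → r3=0<<1=0
halt.

0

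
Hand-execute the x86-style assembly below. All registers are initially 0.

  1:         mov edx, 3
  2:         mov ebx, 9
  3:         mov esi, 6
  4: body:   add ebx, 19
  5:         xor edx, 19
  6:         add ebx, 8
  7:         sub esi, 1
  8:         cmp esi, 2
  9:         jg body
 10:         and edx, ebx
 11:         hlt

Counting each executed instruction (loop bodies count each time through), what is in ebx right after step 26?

mov edx, 3 → edx=3
mov ebx, 9 → ebx=9
mov esi, 6 → esi=6
add ebx, 19 → ebx=9+19=28
xor edx, 19 → edx=3^19=16
add ebx, 8 → ebx=28+8=36
sub esi, 1 → esi=6-1=5
cmp esi, 2  (cmp 5,2)
jg body: taken
add ebx, 19 → ebx=36+19=55
xor edx, 19 → edx=16^19=3
add ebx, 8 → ebx=55+8=63
sub esi, 1 → esi=5-1=4
cmp esi, 2  (cmp 4,2)
jg body: taken
add ebx, 19 → ebx=63+19=82
xor edx, 19 → edx=3^19=16
add ebx, 8 → ebx=82+8=90
sub esi, 1 → esi=4-1=3
cmp esi, 2  (cmp 3,2)
jg body: taken
add ebx, 19 → ebx=90+19=109
xor edx, 19 → edx=16^19=3
add ebx, 8 → ebx=109+8=117
sub esi, 1 → esi=3-1=2
cmp esi, 2  (cmp 2,2)
After step 26: ebx = 117.

117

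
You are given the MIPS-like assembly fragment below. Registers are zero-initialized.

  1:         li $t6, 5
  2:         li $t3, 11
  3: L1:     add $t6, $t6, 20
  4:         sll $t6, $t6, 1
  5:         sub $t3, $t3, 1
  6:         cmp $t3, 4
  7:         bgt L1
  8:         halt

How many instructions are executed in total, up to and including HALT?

38

li $t6, 5 → $t6=5
li $t3, 11 → $t3=11
add $t6, $t6, 20 → $t6=5+20=25
sll $t6, $t6, 1 → $t6=25<<1=50
sub $t3, $t3, 1 → $t3=11-1=10
cmp $t3, 4  (cmp 10,4)
bgt L1: taken
add $t6, $t6, 20 → $t6=50+20=70
sll $t6, $t6, 1 → $t6=70<<1=140
sub $t3, $t3, 1 → $t3=10-1=9
cmp $t3, 4  (cmp 9,4)
bgt L1: taken
add $t6, $t6, 20 → $t6=140+20=160
sll $t6, $t6, 1 → $t6=160<<1=320
sub $t3, $t3, 1 → $t3=9-1=8
cmp $t3, 4  (cmp 8,4)
bgt L1: taken
add $t6, $t6, 20 → $t6=320+20=340
sll $t6, $t6, 1 → $t6=340<<1=680
sub $t3, $t3, 1 → $t3=8-1=7
cmp $t3, 4  (cmp 7,4)
bgt L1: taken
add $t6, $t6, 20 → $t6=680+20=700
sll $t6, $t6, 1 → $t6=700<<1=1400
sub $t3, $t3, 1 → $t3=7-1=6
cmp $t3, 4  (cmp 6,4)
bgt L1: taken
add $t6, $t6, 20 → $t6=1400+20=1420
sll $t6, $t6, 1 → $t6=1420<<1=2840
sub $t3, $t3, 1 → $t3=6-1=5
cmp $t3, 4  (cmp 5,4)
bgt L1: taken
add $t6, $t6, 20 → $t6=2840+20=2860
sll $t6, $t6, 1 → $t6=2860<<1=5720
sub $t3, $t3, 1 → $t3=5-1=4
cmp $t3, 4  (cmp 4,4)
bgt L1: not taken
halt.
Total executed instructions: 38.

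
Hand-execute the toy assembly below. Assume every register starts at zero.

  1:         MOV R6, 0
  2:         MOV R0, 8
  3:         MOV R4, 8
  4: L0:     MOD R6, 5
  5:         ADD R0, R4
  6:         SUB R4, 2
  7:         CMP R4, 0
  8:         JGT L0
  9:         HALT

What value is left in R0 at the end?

R6=0
R0=8
R4=8
R6=0%5=0
R0=8+8=16
R4=8-2=6
CMP R4, 0  (cmp 6,0)
JGT L0: taken
R6=0%5=0
R0=16+6=22
R4=6-2=4
CMP R4, 0  (cmp 4,0)
JGT L0: taken
R6=0%5=0
R0=22+4=26
R4=4-2=2
CMP R4, 0  (cmp 2,0)
JGT L0: taken
R6=0%5=0
R0=26+2=28
R4=2-2=0
CMP R4, 0  (cmp 0,0)
JGT L0: not taken
halt.

28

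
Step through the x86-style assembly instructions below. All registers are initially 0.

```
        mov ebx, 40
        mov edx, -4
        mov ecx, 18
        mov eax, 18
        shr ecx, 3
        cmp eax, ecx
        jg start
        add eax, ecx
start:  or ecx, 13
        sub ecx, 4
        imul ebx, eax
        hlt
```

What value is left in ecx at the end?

after mov ebx, 40: ebx=40
after mov edx, -4: edx=-4
after mov ecx, 18: ecx=18
after mov eax, 18: eax=18
after shr ecx, 3: ecx=18>>3=2
cmp eax, ecx  (cmp 18,2)
jg start: taken
after or ecx, 13: ecx=2|13=15
after sub ecx, 4: ecx=15-4=11
after imul ebx, eax: ebx=40*18=720
halt.

11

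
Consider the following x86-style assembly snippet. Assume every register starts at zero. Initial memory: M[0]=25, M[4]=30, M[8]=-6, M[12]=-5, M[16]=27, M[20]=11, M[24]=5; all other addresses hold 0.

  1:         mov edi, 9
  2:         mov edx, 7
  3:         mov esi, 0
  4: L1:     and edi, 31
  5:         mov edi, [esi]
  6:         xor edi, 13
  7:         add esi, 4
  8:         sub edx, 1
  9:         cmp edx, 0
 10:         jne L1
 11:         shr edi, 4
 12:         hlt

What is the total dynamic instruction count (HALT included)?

edi=9
edx=7
esi=0
edi=9&31=9
edi=M[0]=25
edi=25^13=20
esi=0+4=4
edx=7-1=6
cmp edx, 0  (cmp 6,0)
jne L1: taken
edi=20&31=20
edi=M[4]=30
edi=30^13=19
esi=4+4=8
edx=6-1=5
cmp edx, 0  (cmp 5,0)
jne L1: taken
edi=19&31=19
edi=M[8]=-6
edi=(-6)^13=-9
esi=8+4=12
edx=5-1=4
cmp edx, 0  (cmp 4,0)
jne L1: taken
edi=(-9)&31=23
edi=M[12]=-5
edi=(-5)^13=-10
esi=12+4=16
edx=4-1=3
cmp edx, 0  (cmp 3,0)
jne L1: taken
edi=(-10)&31=22
edi=M[16]=27
edi=27^13=22
esi=16+4=20
edx=3-1=2
cmp edx, 0  (cmp 2,0)
jne L1: taken
edi=22&31=22
edi=M[20]=11
edi=11^13=6
esi=20+4=24
edx=2-1=1
cmp edx, 0  (cmp 1,0)
jne L1: taken
edi=6&31=6
edi=M[24]=5
edi=5^13=8
esi=24+4=28
edx=1-1=0
cmp edx, 0  (cmp 0,0)
jne L1: not taken
edi=8>>4=0
halt.
Total executed instructions: 54.

54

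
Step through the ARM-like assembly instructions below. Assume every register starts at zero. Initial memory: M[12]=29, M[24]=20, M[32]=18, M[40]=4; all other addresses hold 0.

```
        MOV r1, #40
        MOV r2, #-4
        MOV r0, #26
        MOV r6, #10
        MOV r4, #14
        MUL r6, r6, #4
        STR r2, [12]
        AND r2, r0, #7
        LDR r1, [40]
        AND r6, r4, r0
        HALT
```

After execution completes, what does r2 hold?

MOV r1, #40 → r1=40
MOV r2, #-4 → r2=-4
MOV r0, #26 → r0=26
MOV r6, #10 → r6=10
MOV r4, #14 → r4=14
MUL r6, r6, #4 → r6=10*4=40
STR r2, [12] → M[12]=-4
AND r2, r0, #7 → r2=26&7=2
LDR r1, [40] → r1=M[40]=4
AND r6, r4, r0 → r6=14&26=10
halt.

2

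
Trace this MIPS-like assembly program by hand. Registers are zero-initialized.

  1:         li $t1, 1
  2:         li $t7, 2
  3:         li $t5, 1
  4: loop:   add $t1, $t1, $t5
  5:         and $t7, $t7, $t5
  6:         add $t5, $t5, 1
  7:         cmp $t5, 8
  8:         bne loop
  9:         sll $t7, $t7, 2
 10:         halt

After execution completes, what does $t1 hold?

29

li $t1, 1 → $t1=1
li $t7, 2 → $t7=2
li $t5, 1 → $t5=1
add $t1, $t1, $t5 → $t1=1+1=2
and $t7, $t7, $t5 → $t7=2&1=0
add $t5, $t5, 1 → $t5=1+1=2
cmp $t5, 8  (cmp 2,8)
bne loop: taken
add $t1, $t1, $t5 → $t1=2+2=4
and $t7, $t7, $t5 → $t7=0&2=0
add $t5, $t5, 1 → $t5=2+1=3
cmp $t5, 8  (cmp 3,8)
bne loop: taken
add $t1, $t1, $t5 → $t1=4+3=7
and $t7, $t7, $t5 → $t7=0&3=0
add $t5, $t5, 1 → $t5=3+1=4
cmp $t5, 8  (cmp 4,8)
bne loop: taken
add $t1, $t1, $t5 → $t1=7+4=11
and $t7, $t7, $t5 → $t7=0&4=0
add $t5, $t5, 1 → $t5=4+1=5
cmp $t5, 8  (cmp 5,8)
bne loop: taken
add $t1, $t1, $t5 → $t1=11+5=16
and $t7, $t7, $t5 → $t7=0&5=0
add $t5, $t5, 1 → $t5=5+1=6
cmp $t5, 8  (cmp 6,8)
bne loop: taken
add $t1, $t1, $t5 → $t1=16+6=22
and $t7, $t7, $t5 → $t7=0&6=0
add $t5, $t5, 1 → $t5=6+1=7
cmp $t5, 8  (cmp 7,8)
bne loop: taken
add $t1, $t1, $t5 → $t1=22+7=29
and $t7, $t7, $t5 → $t7=0&7=0
add $t5, $t5, 1 → $t5=7+1=8
cmp $t5, 8  (cmp 8,8)
bne loop: not taken
sll $t7, $t7, 2 → $t7=0<<2=0
halt.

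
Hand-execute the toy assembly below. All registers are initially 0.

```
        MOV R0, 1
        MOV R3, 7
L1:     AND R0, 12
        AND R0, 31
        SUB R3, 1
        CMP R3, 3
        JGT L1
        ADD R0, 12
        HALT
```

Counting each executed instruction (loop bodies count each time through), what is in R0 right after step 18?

0

R0=1
R3=7
R0=1&12=0
R0=0&31=0
R3=7-1=6
CMP R3, 3  (cmp 6,3)
JGT L1: taken
R0=0&12=0
R0=0&31=0
R3=6-1=5
CMP R3, 3  (cmp 5,3)
JGT L1: taken
R0=0&12=0
R0=0&31=0
R3=5-1=4
CMP R3, 3  (cmp 4,3)
JGT L1: taken
R0=0&12=0
After step 18: R0 = 0.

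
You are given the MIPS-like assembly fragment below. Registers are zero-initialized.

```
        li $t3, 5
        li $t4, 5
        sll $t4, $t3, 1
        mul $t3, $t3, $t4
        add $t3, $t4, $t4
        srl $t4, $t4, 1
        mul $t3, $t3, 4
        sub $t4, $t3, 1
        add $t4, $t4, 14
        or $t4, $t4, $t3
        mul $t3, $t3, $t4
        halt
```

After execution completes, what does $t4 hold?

93

$t3=5
$t4=5
$t4=5<<1=10
$t3=5*10=50
$t3=10+10=20
$t4=10>>1=5
$t3=20*4=80
$t4=80-1=79
$t4=79+14=93
$t4=93|80=93
$t3=80*93=7440
halt.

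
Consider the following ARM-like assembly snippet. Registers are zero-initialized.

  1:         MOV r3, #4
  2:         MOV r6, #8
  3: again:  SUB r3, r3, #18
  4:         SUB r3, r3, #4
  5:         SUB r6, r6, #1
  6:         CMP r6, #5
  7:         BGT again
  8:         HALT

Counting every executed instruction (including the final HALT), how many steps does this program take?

after MOV r3, #4: r3=4
after MOV r6, #8: r6=8
after SUB r3, r3, #18: r3=4-18=-14
after SUB r3, r3, #4: r3=(-14)-4=-18
after SUB r6, r6, #1: r6=8-1=7
CMP r6, #5  (cmp 7,5)
BGT again: taken
after SUB r3, r3, #18: r3=(-18)-18=-36
after SUB r3, r3, #4: r3=(-36)-4=-40
after SUB r6, r6, #1: r6=7-1=6
CMP r6, #5  (cmp 6,5)
BGT again: taken
after SUB r3, r3, #18: r3=(-40)-18=-58
after SUB r3, r3, #4: r3=(-58)-4=-62
after SUB r6, r6, #1: r6=6-1=5
CMP r6, #5  (cmp 5,5)
BGT again: not taken
halt.
Total executed instructions: 18.

18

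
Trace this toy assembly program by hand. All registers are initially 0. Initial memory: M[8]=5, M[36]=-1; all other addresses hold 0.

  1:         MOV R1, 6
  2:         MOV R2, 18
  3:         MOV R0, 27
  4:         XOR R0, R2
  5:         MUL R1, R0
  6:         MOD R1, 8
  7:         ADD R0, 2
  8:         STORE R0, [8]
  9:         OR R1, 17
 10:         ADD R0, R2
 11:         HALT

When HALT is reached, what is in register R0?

29

after MOV R1, 6: R1=6
after MOV R2, 18: R2=18
after MOV R0, 27: R0=27
after XOR R0, R2: R0=27^18=9
after MUL R1, R0: R1=6*9=54
after MOD R1, 8: R1=54%8=6
after ADD R0, 2: R0=9+2=11
STORE R0, [8] → M[8]=11
after OR R1, 17: R1=6|17=23
after ADD R0, R2: R0=11+18=29
halt.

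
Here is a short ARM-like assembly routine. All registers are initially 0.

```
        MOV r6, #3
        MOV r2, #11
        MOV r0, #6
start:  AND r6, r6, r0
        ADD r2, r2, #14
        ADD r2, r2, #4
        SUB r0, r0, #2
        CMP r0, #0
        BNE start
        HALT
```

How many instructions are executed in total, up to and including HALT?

after MOV r6, #3: r6=3
after MOV r2, #11: r2=11
after MOV r0, #6: r0=6
after AND r6, r6, r0: r6=3&6=2
after ADD r2, r2, #14: r2=11+14=25
after ADD r2, r2, #4: r2=25+4=29
after SUB r0, r0, #2: r0=6-2=4
CMP r0, #0  (cmp 4,0)
BNE start: taken
after AND r6, r6, r0: r6=2&4=0
after ADD r2, r2, #14: r2=29+14=43
after ADD r2, r2, #4: r2=43+4=47
after SUB r0, r0, #2: r0=4-2=2
CMP r0, #0  (cmp 2,0)
BNE start: taken
after AND r6, r6, r0: r6=0&2=0
after ADD r2, r2, #14: r2=47+14=61
after ADD r2, r2, #4: r2=61+4=65
after SUB r0, r0, #2: r0=2-2=0
CMP r0, #0  (cmp 0,0)
BNE start: not taken
halt.
Total executed instructions: 22.

22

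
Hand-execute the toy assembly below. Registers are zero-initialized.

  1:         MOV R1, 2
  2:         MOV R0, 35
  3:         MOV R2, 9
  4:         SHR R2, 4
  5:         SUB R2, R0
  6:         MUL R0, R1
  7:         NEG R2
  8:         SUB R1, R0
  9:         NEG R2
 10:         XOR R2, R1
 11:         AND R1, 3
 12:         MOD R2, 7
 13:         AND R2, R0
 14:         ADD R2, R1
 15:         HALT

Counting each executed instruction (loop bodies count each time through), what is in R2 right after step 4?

R1=2
R0=35
R2=9
R2=9>>4=0
After step 4: R2 = 0.

0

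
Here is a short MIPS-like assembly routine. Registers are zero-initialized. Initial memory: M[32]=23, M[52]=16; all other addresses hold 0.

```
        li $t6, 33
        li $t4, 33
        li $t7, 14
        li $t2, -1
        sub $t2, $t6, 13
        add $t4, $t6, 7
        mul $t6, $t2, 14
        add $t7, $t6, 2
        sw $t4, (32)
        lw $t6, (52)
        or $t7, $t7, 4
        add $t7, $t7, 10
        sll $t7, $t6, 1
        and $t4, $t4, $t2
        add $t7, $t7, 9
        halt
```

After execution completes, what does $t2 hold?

20

after li $t6, 33: $t6=33
after li $t4, 33: $t4=33
after li $t7, 14: $t7=14
after li $t2, -1: $t2=-1
after sub $t2, $t6, 13: $t2=33-13=20
after add $t4, $t6, 7: $t4=33+7=40
after mul $t6, $t2, 14: $t6=20*14=280
after add $t7, $t6, 2: $t7=280+2=282
sw $t4, (32) → M[32]=40
after lw $t6, (52): $t6=M[52]=16
after or $t7, $t7, 4: $t7=282|4=286
after add $t7, $t7, 10: $t7=286+10=296
after sll $t7, $t6, 1: $t7=16<<1=32
after and $t4, $t4, $t2: $t4=40&20=0
after add $t7, $t7, 9: $t7=32+9=41
halt.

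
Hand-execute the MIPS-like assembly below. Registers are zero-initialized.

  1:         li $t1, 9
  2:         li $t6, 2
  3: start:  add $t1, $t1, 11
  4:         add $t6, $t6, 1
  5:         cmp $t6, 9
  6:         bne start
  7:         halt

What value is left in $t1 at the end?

li $t1, 9 → $t1=9
li $t6, 2 → $t6=2
add $t1, $t1, 11 → $t1=9+11=20
add $t6, $t6, 1 → $t6=2+1=3
cmp $t6, 9  (cmp 3,9)
bne start: taken
add $t1, $t1, 11 → $t1=20+11=31
add $t6, $t6, 1 → $t6=3+1=4
cmp $t6, 9  (cmp 4,9)
bne start: taken
add $t1, $t1, 11 → $t1=31+11=42
add $t6, $t6, 1 → $t6=4+1=5
cmp $t6, 9  (cmp 5,9)
bne start: taken
add $t1, $t1, 11 → $t1=42+11=53
add $t6, $t6, 1 → $t6=5+1=6
cmp $t6, 9  (cmp 6,9)
bne start: taken
add $t1, $t1, 11 → $t1=53+11=64
add $t6, $t6, 1 → $t6=6+1=7
cmp $t6, 9  (cmp 7,9)
bne start: taken
add $t1, $t1, 11 → $t1=64+11=75
add $t6, $t6, 1 → $t6=7+1=8
cmp $t6, 9  (cmp 8,9)
bne start: taken
add $t1, $t1, 11 → $t1=75+11=86
add $t6, $t6, 1 → $t6=8+1=9
cmp $t6, 9  (cmp 9,9)
bne start: not taken
halt.

86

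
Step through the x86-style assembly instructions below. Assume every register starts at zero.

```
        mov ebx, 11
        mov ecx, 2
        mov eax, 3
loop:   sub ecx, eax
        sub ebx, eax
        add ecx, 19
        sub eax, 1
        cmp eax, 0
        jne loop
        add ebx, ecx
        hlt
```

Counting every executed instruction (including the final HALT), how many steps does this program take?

23

ebx=11
ecx=2
eax=3
ecx=2-3=-1
ebx=11-3=8
ecx=(-1)+19=18
eax=3-1=2
cmp eax, 0  (cmp 2,0)
jne loop: taken
ecx=18-2=16
ebx=8-2=6
ecx=16+19=35
eax=2-1=1
cmp eax, 0  (cmp 1,0)
jne loop: taken
ecx=35-1=34
ebx=6-1=5
ecx=34+19=53
eax=1-1=0
cmp eax, 0  (cmp 0,0)
jne loop: not taken
ebx=5+53=58
halt.
Total executed instructions: 23.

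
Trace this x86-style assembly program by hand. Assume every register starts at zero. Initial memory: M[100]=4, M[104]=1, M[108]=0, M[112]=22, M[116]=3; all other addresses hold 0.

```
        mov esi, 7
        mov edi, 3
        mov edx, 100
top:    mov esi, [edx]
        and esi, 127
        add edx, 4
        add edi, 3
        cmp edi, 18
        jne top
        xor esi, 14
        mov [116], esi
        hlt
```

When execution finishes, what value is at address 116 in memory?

13

mov esi, 7 → esi=7
mov edi, 3 → edi=3
mov edx, 100 → edx=100
mov esi, [edx] → esi=M[100]=4
and esi, 127 → esi=4&127=4
add edx, 4 → edx=100+4=104
add edi, 3 → edi=3+3=6
cmp edi, 18  (cmp 6,18)
jne top: taken
mov esi, [edx] → esi=M[104]=1
and esi, 127 → esi=1&127=1
add edx, 4 → edx=104+4=108
add edi, 3 → edi=6+3=9
cmp edi, 18  (cmp 9,18)
jne top: taken
mov esi, [edx] → esi=M[108]=0
and esi, 127 → esi=0&127=0
add edx, 4 → edx=108+4=112
add edi, 3 → edi=9+3=12
cmp edi, 18  (cmp 12,18)
jne top: taken
mov esi, [edx] → esi=M[112]=22
and esi, 127 → esi=22&127=22
add edx, 4 → edx=112+4=116
add edi, 3 → edi=12+3=15
cmp edi, 18  (cmp 15,18)
jne top: taken
mov esi, [edx] → esi=M[116]=3
and esi, 127 → esi=3&127=3
add edx, 4 → edx=116+4=120
add edi, 3 → edi=15+3=18
cmp edi, 18  (cmp 18,18)
jne top: not taken
xor esi, 14 → esi=3^14=13
mov [116], esi → M[116]=13
halt.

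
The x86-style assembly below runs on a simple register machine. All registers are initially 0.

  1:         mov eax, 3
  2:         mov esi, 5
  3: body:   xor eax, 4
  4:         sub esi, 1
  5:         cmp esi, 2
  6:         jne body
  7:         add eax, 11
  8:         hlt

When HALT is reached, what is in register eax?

eax=3
esi=5
eax=3^4=7
esi=5-1=4
cmp esi, 2  (cmp 4,2)
jne body: taken
eax=7^4=3
esi=4-1=3
cmp esi, 2  (cmp 3,2)
jne body: taken
eax=3^4=7
esi=3-1=2
cmp esi, 2  (cmp 2,2)
jne body: not taken
eax=7+11=18
halt.

18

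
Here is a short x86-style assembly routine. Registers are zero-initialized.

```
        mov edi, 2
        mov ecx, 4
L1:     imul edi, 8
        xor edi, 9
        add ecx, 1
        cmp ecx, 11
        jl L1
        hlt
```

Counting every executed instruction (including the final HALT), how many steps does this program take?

mov edi, 2 → edi=2
mov ecx, 4 → ecx=4
imul edi, 8 → edi=2*8=16
xor edi, 9 → edi=16^9=25
add ecx, 1 → ecx=4+1=5
cmp ecx, 11  (cmp 5,11)
jl L1: taken
imul edi, 8 → edi=25*8=200
xor edi, 9 → edi=200^9=193
add ecx, 1 → ecx=5+1=6
cmp ecx, 11  (cmp 6,11)
jl L1: taken
imul edi, 8 → edi=193*8=1544
xor edi, 9 → edi=1544^9=1537
add ecx, 1 → ecx=6+1=7
cmp ecx, 11  (cmp 7,11)
jl L1: taken
imul edi, 8 → edi=1537*8=12296
xor edi, 9 → edi=12296^9=12289
add ecx, 1 → ecx=7+1=8
cmp ecx, 11  (cmp 8,11)
jl L1: taken
imul edi, 8 → edi=12289*8=98312
xor edi, 9 → edi=98312^9=98305
add ecx, 1 → ecx=8+1=9
cmp ecx, 11  (cmp 9,11)
jl L1: taken
imul edi, 8 → edi=98305*8=786440
xor edi, 9 → edi=786440^9=786433
add ecx, 1 → ecx=9+1=10
cmp ecx, 11  (cmp 10,11)
jl L1: taken
imul edi, 8 → edi=786433*8=6291464
xor edi, 9 → edi=6291464^9=6291457
add ecx, 1 → ecx=10+1=11
cmp ecx, 11  (cmp 11,11)
jl L1: not taken
halt.
Total executed instructions: 38.

38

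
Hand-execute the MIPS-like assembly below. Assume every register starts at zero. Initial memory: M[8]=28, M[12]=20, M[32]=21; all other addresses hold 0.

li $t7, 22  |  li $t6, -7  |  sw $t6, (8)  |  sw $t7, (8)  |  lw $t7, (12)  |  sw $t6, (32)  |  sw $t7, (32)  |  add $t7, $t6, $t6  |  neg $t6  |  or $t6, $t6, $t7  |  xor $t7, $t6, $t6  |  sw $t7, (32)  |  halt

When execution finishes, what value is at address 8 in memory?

22

li $t7, 22 → $t7=22
li $t6, -7 → $t6=-7
sw $t6, (8) → M[8]=-7
sw $t7, (8) → M[8]=22
lw $t7, (12) → $t7=M[12]=20
sw $t6, (32) → M[32]=-7
sw $t7, (32) → M[32]=20
add $t7, $t6, $t6 → $t7=(-7)+(-7)=-14
neg $t6 → $t6=-(-7)=7
or $t6, $t6, $t7 → $t6=7|(-14)=-9
xor $t7, $t6, $t6 → $t7=(-9)^(-9)=0
sw $t7, (32) → M[32]=0
halt.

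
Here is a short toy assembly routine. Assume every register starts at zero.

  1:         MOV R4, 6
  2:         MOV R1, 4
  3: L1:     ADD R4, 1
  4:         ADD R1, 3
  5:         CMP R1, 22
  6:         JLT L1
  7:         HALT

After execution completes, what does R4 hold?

12

after MOV R4, 6: R4=6
after MOV R1, 4: R1=4
after ADD R4, 1: R4=6+1=7
after ADD R1, 3: R1=4+3=7
CMP R1, 22  (cmp 7,22)
JLT L1: taken
after ADD R4, 1: R4=7+1=8
after ADD R1, 3: R1=7+3=10
CMP R1, 22  (cmp 10,22)
JLT L1: taken
after ADD R4, 1: R4=8+1=9
after ADD R1, 3: R1=10+3=13
CMP R1, 22  (cmp 13,22)
JLT L1: taken
after ADD R4, 1: R4=9+1=10
after ADD R1, 3: R1=13+3=16
CMP R1, 22  (cmp 16,22)
JLT L1: taken
after ADD R4, 1: R4=10+1=11
after ADD R1, 3: R1=16+3=19
CMP R1, 22  (cmp 19,22)
JLT L1: taken
after ADD R4, 1: R4=11+1=12
after ADD R1, 3: R1=19+3=22
CMP R1, 22  (cmp 22,22)
JLT L1: not taken
halt.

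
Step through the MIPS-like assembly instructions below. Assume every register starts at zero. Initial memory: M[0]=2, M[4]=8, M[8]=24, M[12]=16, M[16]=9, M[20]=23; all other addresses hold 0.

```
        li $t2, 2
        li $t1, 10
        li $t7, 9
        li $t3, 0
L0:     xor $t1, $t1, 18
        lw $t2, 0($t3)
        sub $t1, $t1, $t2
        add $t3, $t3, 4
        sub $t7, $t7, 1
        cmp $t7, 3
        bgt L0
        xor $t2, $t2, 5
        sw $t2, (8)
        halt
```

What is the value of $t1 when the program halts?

after li $t2, 2: $t2=2
after li $t1, 10: $t1=10
after li $t7, 9: $t7=9
after li $t3, 0: $t3=0
after xor $t1, $t1, 18: $t1=10^18=24
after lw $t2, 0($t3): $t2=M[0]=2
after sub $t1, $t1, $t2: $t1=24-2=22
after add $t3, $t3, 4: $t3=0+4=4
after sub $t7, $t7, 1: $t7=9-1=8
cmp $t7, 3  (cmp 8,3)
bgt L0: taken
after xor $t1, $t1, 18: $t1=22^18=4
after lw $t2, 0($t3): $t2=M[4]=8
after sub $t1, $t1, $t2: $t1=4-8=-4
after add $t3, $t3, 4: $t3=4+4=8
after sub $t7, $t7, 1: $t7=8-1=7
cmp $t7, 3  (cmp 7,3)
bgt L0: taken
after xor $t1, $t1, 18: $t1=(-4)^18=-18
after lw $t2, 0($t3): $t2=M[8]=24
after sub $t1, $t1, $t2: $t1=(-18)-24=-42
after add $t3, $t3, 4: $t3=8+4=12
after sub $t7, $t7, 1: $t7=7-1=6
cmp $t7, 3  (cmp 6,3)
bgt L0: taken
after xor $t1, $t1, 18: $t1=(-42)^18=-60
after lw $t2, 0($t3): $t2=M[12]=16
after sub $t1, $t1, $t2: $t1=(-60)-16=-76
after add $t3, $t3, 4: $t3=12+4=16
after sub $t7, $t7, 1: $t7=6-1=5
cmp $t7, 3  (cmp 5,3)
bgt L0: taken
after xor $t1, $t1, 18: $t1=(-76)^18=-90
after lw $t2, 0($t3): $t2=M[16]=9
after sub $t1, $t1, $t2: $t1=(-90)-9=-99
after add $t3, $t3, 4: $t3=16+4=20
after sub $t7, $t7, 1: $t7=5-1=4
cmp $t7, 3  (cmp 4,3)
bgt L0: taken
after xor $t1, $t1, 18: $t1=(-99)^18=-113
after lw $t2, 0($t3): $t2=M[20]=23
after sub $t1, $t1, $t2: $t1=(-113)-23=-136
after add $t3, $t3, 4: $t3=20+4=24
after sub $t7, $t7, 1: $t7=4-1=3
cmp $t7, 3  (cmp 3,3)
bgt L0: not taken
after xor $t2, $t2, 5: $t2=23^5=18
sw $t2, (8) → M[8]=18
halt.

-136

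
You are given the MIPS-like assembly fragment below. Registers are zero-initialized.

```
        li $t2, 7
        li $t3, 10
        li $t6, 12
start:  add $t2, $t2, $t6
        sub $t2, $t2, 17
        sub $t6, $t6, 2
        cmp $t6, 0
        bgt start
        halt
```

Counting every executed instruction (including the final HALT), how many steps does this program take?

34

$t2=7
$t3=10
$t6=12
$t2=7+12=19
$t2=19-17=2
$t6=12-2=10
cmp $t6, 0  (cmp 10,0)
bgt start: taken
$t2=2+10=12
$t2=12-17=-5
$t6=10-2=8
cmp $t6, 0  (cmp 8,0)
bgt start: taken
$t2=(-5)+8=3
$t2=3-17=-14
$t6=8-2=6
cmp $t6, 0  (cmp 6,0)
bgt start: taken
$t2=(-14)+6=-8
$t2=(-8)-17=-25
$t6=6-2=4
cmp $t6, 0  (cmp 4,0)
bgt start: taken
$t2=(-25)+4=-21
$t2=(-21)-17=-38
$t6=4-2=2
cmp $t6, 0  (cmp 2,0)
bgt start: taken
$t2=(-38)+2=-36
$t2=(-36)-17=-53
$t6=2-2=0
cmp $t6, 0  (cmp 0,0)
bgt start: not taken
halt.
Total executed instructions: 34.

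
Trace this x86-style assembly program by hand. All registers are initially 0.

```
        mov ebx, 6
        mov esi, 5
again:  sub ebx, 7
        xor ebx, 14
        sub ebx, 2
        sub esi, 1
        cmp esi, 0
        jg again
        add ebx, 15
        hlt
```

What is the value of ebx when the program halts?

-62

ebx=6
esi=5
ebx=6-7=-1
ebx=(-1)^14=-15
ebx=(-15)-2=-17
esi=5-1=4
cmp esi, 0  (cmp 4,0)
jg again: taken
ebx=(-17)-7=-24
ebx=(-24)^14=-26
ebx=(-26)-2=-28
esi=4-1=3
cmp esi, 0  (cmp 3,0)
jg again: taken
ebx=(-28)-7=-35
ebx=(-35)^14=-45
ebx=(-45)-2=-47
esi=3-1=2
cmp esi, 0  (cmp 2,0)
jg again: taken
ebx=(-47)-7=-54
ebx=(-54)^14=-60
ebx=(-60)-2=-62
esi=2-1=1
cmp esi, 0  (cmp 1,0)
jg again: taken
ebx=(-62)-7=-69
ebx=(-69)^14=-75
ebx=(-75)-2=-77
esi=1-1=0
cmp esi, 0  (cmp 0,0)
jg again: not taken
ebx=(-77)+15=-62
halt.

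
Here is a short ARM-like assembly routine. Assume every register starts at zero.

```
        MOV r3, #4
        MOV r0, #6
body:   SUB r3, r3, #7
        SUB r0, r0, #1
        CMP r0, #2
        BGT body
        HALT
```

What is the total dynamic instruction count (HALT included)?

after MOV r3, #4: r3=4
after MOV r0, #6: r0=6
after SUB r3, r3, #7: r3=4-7=-3
after SUB r0, r0, #1: r0=6-1=5
CMP r0, #2  (cmp 5,2)
BGT body: taken
after SUB r3, r3, #7: r3=(-3)-7=-10
after SUB r0, r0, #1: r0=5-1=4
CMP r0, #2  (cmp 4,2)
BGT body: taken
after SUB r3, r3, #7: r3=(-10)-7=-17
after SUB r0, r0, #1: r0=4-1=3
CMP r0, #2  (cmp 3,2)
BGT body: taken
after SUB r3, r3, #7: r3=(-17)-7=-24
after SUB r0, r0, #1: r0=3-1=2
CMP r0, #2  (cmp 2,2)
BGT body: not taken
halt.
Total executed instructions: 19.

19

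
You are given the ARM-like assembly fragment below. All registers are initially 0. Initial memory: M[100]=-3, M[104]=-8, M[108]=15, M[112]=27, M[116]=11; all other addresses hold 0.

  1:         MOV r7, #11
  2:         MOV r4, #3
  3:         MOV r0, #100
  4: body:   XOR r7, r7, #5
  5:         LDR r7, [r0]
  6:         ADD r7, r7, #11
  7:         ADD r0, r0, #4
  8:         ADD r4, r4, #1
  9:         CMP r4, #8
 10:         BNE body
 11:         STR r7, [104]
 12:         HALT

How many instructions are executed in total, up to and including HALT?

40

r7=11
r4=3
r0=100
r7=11^5=14
r7=M[100]=-3
r7=(-3)+11=8
r0=100+4=104
r4=3+1=4
CMP r4, #8  (cmp 4,8)
BNE body: taken
r7=8^5=13
r7=M[104]=-8
r7=(-8)+11=3
r0=104+4=108
r4=4+1=5
CMP r4, #8  (cmp 5,8)
BNE body: taken
r7=3^5=6
r7=M[108]=15
r7=15+11=26
r0=108+4=112
r4=5+1=6
CMP r4, #8  (cmp 6,8)
BNE body: taken
r7=26^5=31
r7=M[112]=27
r7=27+11=38
r0=112+4=116
r4=6+1=7
CMP r4, #8  (cmp 7,8)
BNE body: taken
r7=38^5=35
r7=M[116]=11
r7=11+11=22
r0=116+4=120
r4=7+1=8
CMP r4, #8  (cmp 8,8)
BNE body: not taken
STR r7, [104] → M[104]=22
halt.
Total executed instructions: 40.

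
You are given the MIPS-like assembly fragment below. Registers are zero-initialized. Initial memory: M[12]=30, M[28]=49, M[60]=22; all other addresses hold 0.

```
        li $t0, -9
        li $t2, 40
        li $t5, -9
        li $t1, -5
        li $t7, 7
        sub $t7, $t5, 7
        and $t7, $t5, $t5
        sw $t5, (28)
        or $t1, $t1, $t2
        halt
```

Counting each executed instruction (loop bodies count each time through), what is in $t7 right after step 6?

-16

$t0=-9
$t2=40
$t5=-9
$t1=-5
$t7=7
$t7=(-9)-7=-16
After step 6: $t7 = -16.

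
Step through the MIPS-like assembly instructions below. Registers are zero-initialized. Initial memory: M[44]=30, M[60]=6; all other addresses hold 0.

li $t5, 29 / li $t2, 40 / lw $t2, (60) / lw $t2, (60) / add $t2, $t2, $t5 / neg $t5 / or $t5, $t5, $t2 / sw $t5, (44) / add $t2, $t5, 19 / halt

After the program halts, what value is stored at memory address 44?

-29

li $t5, 29 → $t5=29
li $t2, 40 → $t2=40
lw $t2, (60) → $t2=M[60]=6
lw $t2, (60) → $t2=M[60]=6
add $t2, $t2, $t5 → $t2=6+29=35
neg $t5 → $t5=-(29)=-29
or $t5, $t5, $t2 → $t5=(-29)|35=-29
sw $t5, (44) → M[44]=-29
add $t2, $t5, 19 → $t2=(-29)+19=-10
halt.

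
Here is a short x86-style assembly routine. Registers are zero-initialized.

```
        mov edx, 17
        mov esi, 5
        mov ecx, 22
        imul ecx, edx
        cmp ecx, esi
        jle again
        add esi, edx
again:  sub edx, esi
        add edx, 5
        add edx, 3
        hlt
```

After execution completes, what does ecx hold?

after mov edx, 17: edx=17
after mov esi, 5: esi=5
after mov ecx, 22: ecx=22
after imul ecx, edx: ecx=22*17=374
cmp ecx, esi  (cmp 374,5)
jle again: not taken
after add esi, edx: esi=5+17=22
after sub edx, esi: edx=17-22=-5
after add edx, 5: edx=(-5)+5=0
after add edx, 3: edx=0+3=3
halt.

374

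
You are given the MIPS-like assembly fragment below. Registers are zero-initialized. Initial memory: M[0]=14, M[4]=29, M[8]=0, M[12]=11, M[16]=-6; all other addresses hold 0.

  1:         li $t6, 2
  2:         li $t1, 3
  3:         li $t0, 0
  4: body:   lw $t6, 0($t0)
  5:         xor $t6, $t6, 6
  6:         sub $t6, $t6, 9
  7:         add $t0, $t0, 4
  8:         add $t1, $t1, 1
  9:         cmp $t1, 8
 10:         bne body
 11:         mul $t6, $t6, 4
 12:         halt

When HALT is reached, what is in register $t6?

$t6=2
$t1=3
$t0=0
$t6=M[0]=14
$t6=14^6=8
$t6=8-9=-1
$t0=0+4=4
$t1=3+1=4
cmp $t1, 8  (cmp 4,8)
bne body: taken
$t6=M[4]=29
$t6=29^6=27
$t6=27-9=18
$t0=4+4=8
$t1=4+1=5
cmp $t1, 8  (cmp 5,8)
bne body: taken
$t6=M[8]=0
$t6=0^6=6
$t6=6-9=-3
$t0=8+4=12
$t1=5+1=6
cmp $t1, 8  (cmp 6,8)
bne body: taken
$t6=M[12]=11
$t6=11^6=13
$t6=13-9=4
$t0=12+4=16
$t1=6+1=7
cmp $t1, 8  (cmp 7,8)
bne body: taken
$t6=M[16]=-6
$t6=(-6)^6=-4
$t6=(-4)-9=-13
$t0=16+4=20
$t1=7+1=8
cmp $t1, 8  (cmp 8,8)
bne body: not taken
$t6=(-13)*4=-52
halt.

-52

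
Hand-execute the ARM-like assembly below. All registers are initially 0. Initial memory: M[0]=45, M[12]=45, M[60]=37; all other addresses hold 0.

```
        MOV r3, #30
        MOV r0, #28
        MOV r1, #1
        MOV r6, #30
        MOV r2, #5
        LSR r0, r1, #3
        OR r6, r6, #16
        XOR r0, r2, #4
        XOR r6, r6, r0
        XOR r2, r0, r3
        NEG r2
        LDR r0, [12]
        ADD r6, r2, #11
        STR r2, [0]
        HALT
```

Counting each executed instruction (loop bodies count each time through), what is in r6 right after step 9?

31

r3=30
r0=28
r1=1
r6=30
r2=5
r0=1>>3=0
r6=30|16=30
r0=5^4=1
r6=30^1=31
After step 9: r6 = 31.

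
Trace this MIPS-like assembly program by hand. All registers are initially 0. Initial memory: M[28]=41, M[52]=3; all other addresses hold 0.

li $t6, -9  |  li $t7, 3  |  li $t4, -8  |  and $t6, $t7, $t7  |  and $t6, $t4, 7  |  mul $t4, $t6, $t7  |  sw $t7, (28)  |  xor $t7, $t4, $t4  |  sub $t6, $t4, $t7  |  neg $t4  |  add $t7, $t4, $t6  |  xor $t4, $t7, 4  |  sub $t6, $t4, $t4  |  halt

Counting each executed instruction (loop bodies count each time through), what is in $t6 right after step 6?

0

$t6=-9
$t7=3
$t4=-8
$t6=3&3=3
$t6=(-8)&7=0
$t4=0*3=0
After step 6: $t6 = 0.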